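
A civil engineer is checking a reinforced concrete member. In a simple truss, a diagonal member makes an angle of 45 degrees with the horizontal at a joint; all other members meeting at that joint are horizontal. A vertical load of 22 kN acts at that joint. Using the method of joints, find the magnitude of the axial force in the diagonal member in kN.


At the joint, only the diagonal has a vertical component, so vertical equilibrium gives:
F * sin(45) = 22
F = 22 / sin(45)
= 22 / 0.707107
= 31.11 kN

31.11 kN


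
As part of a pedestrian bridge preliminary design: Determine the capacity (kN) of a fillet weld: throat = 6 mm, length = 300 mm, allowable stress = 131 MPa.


Strength = throat * length * allowable stress
= 6 * 300 * 131 N
= 235800 N
= 235.8 kN

235.8 kN


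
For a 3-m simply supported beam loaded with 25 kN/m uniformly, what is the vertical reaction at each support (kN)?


Total load = w * L = 25 * 3 = 75 kN
By symmetry, each reaction R = total / 2 = 75 / 2 = 37.5 kN

37.5 kN


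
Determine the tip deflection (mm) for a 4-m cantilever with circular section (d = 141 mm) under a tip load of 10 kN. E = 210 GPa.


I = pi * d^4 / 64 = pi * 141^4 / 64 = 19401993.26 mm^4
L = 4000.0 mm, P = 10000.0 N, E = 210000.0 MPa
delta = P * L^3 / (3 * E * I)
= 10000.0 * 4000.0^3 / (3 * 210000.0 * 19401993.26)
= 52.3592 mm

52.3592 mm


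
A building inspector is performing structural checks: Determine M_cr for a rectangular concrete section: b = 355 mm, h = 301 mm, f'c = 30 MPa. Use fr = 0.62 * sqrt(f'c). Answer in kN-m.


fr = 0.62 * sqrt(30) = 0.62 * 5.4772 = 3.3959 MPa
I = 355 * 301^3 / 12 = 806764154.58 mm^4
y_t = 150.5 mm
M_cr = fr * I / y_t = 3.3959 * 806764154.58 / 150.5 N-mm
= 18.2038 kN-m

18.2038 kN-m


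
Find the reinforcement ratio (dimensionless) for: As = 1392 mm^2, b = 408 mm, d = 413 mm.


rho = As / (b * d)
= 1392 / (408 * 413)
= 1392 / 168504
= 0.008261 (dimensionless)

0.008261 (dimensionless)


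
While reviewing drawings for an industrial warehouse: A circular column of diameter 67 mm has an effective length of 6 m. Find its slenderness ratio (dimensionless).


Radius of gyration r = d / 4 = 67 / 4 = 16.75 mm
L_eff = 6000.0 mm
Slenderness ratio = L / r = 6000.0 / 16.75 = 358.21 (dimensionless)

358.21 (dimensionless)


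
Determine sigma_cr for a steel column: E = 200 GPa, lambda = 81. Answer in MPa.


sigma_cr = pi^2 * E / lambda^2
= 9.8696 * 200000.0 / 81^2
= 9.8696 * 200000.0 / 6561
= 300.8567 MPa

300.8567 MPa


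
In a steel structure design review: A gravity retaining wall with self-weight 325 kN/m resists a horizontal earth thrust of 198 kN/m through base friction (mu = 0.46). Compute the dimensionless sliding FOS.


Resisting force = mu * W = 0.46 * 325 = 149.5 kN/m
FOS = Resisting / Driving = 149.5 / 198
= 0.7551 (dimensionless)

0.7551 (dimensionless)


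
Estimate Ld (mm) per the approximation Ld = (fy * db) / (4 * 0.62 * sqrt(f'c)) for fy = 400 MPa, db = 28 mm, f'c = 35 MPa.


Ld = (fy * db) / (4 * 0.62 * sqrt(f'c))
= (400 * 28) / (4 * 0.62 * sqrt(35))
= 11200 / 14.6719
= 763.37 mm

763.37 mm


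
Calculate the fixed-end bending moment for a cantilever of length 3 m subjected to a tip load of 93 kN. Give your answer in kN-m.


For a cantilever with a point load at the free end:
M_max = P * L = 93 * 3 = 279 kN-m

279 kN-m


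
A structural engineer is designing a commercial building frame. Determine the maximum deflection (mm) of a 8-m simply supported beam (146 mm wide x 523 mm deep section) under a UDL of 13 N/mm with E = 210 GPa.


I = 146 * 523^3 / 12 = 1740510615.17 mm^4
L = 8000.0 mm, w = 13 N/mm, E = 210000.0 MPa
delta = 5 * w * L^4 / (384 * E * I)
= 5 * 13 * 8000.0^4 / (384 * 210000.0 * 1740510615.17)
= 1.8969 mm

1.8969 mm


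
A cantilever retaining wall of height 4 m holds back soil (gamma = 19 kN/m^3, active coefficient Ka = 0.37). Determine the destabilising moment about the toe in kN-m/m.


Pa = 0.5 * Ka * gamma * H^2
= 0.5 * 0.37 * 19 * 4^2
= 56.24 kN/m
Arm = H / 3 = 4 / 3 = 1.3333 m
Mo = Pa * arm = Pa * H / 3 = 56.24 * 4 / 3 = 74.9867 kN-m/m

74.9867 kN-m/m


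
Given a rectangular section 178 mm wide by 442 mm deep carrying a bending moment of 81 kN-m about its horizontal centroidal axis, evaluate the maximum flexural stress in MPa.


I = b * h^3 / 12 = 178 * 442^3 / 12 = 1280871505.33 mm^4
y = h / 2 = 442 / 2 = 221.0 mm
M = 81 kN-m = 81000000.0 N-mm
sigma = M * y / I = 81000000.0 * 221.0 / 1280871505.33
= 13.98 MPa

13.98 MPa


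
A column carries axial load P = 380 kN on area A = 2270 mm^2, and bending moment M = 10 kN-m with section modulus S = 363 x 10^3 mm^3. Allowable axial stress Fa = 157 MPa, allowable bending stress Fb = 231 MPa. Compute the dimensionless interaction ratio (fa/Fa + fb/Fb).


f_a = P / A = 380000.0 / 2270 = 167.4009 MPa
f_b = M / S = 10000000.0 / 363000.0 = 27.5482 MPa
Ratio = f_a / Fa + f_b / Fb
= 167.4009 / 157 + 27.5482 / 231
= 1.1855 (dimensionless)

1.1855 (dimensionless)


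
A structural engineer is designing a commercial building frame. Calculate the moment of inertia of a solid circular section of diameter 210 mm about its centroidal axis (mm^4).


r = d / 2 = 210 / 2 = 105.0 mm
I = pi * r^4 / 4 = pi * 105.0^4 / 4
= 95465637.63 mm^4

95465637.63 mm^4


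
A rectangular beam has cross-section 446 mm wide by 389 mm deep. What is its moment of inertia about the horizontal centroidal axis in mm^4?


I = b * h^3 / 12
= 446 * 389^3 / 12
= 446 * 58863869 / 12
= 2187773797.83 mm^4

2187773797.83 mm^4


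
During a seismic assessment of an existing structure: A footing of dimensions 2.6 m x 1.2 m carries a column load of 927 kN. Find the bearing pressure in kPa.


A = 2.6 * 1.2 = 3.12 m^2
q = P / A = 927 / 3.12
= 297.1154 kPa

297.1154 kPa


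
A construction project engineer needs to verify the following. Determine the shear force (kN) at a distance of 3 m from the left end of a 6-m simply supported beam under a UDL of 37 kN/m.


R_A = w * L / 2 = 37 * 6 / 2 = 111.0 kN
V(x) = R_A - w * x = 111.0 - 37 * 3
= 0.0 kN

0.0 kN


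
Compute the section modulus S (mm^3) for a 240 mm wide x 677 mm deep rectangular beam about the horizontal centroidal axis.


S = b * h^2 / 6
= 240 * 677^2 / 6
= 240 * 458329 / 6
= 18333160.0 mm^3

18333160.0 mm^3


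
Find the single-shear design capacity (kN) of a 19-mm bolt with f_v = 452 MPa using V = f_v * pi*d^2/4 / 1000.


A = pi * d^2 / 4 = pi * 19^2 / 4 = 283.5287 mm^2
V = f_v * A / 1000 = 452 * 283.5287 / 1000
= 128.155 kN

128.155 kN


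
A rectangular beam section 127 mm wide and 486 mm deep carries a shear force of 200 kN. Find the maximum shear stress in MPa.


A = b * h = 127 * 486 = 61722 mm^2
V = 200 kN = 200000.0 N
tau_max = 1.5 * V / A = 1.5 * 200000.0 / 61722
= 4.8605 MPa

4.8605 MPa


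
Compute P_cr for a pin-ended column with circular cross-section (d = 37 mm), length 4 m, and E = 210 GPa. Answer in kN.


I = pi * d^4 / 64 = 91997.66 mm^4
L = 4000.0 mm
P_cr = pi^2 * E * I / L^2
= 9.8696 * 210000.0 * 91997.66 / 4000.0^2
= 11917.24 N = 11.9172 kN

11.9172 kN


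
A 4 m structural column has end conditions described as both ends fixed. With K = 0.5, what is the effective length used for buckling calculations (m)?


L_eff = K * L
= 0.5 * 4
= 2.0 m

2.0 m


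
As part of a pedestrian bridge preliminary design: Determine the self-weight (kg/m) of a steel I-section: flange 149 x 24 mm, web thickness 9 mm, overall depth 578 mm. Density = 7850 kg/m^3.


A_flanges = 2 * 149 * 24 = 7152 mm^2
A_web = (578 - 2 * 24) * 9 = 4770 mm^2
A_total = 7152 + 4770 = 11922 mm^2 = 0.011922 m^2
Weight = rho * A = 7850 * 0.011922 = 93.5877 kg/m

93.5877 kg/m


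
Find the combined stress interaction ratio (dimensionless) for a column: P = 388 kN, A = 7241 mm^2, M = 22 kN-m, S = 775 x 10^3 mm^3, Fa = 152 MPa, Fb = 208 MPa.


f_a = P / A = 388000.0 / 7241 = 53.5838 MPa
f_b = M / S = 22000000.0 / 775000.0 = 28.3871 MPa
Ratio = f_a / Fa + f_b / Fb
= 53.5838 / 152 + 28.3871 / 208
= 0.489 (dimensionless)

0.489 (dimensionless)


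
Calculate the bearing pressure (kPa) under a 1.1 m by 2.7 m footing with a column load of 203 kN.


A = 1.1 * 2.7 = 2.97 m^2
q = P / A = 203 / 2.97
= 68.3502 kPa

68.3502 kPa


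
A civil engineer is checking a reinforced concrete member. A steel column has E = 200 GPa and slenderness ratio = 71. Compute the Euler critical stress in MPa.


sigma_cr = pi^2 * E / lambda^2
= 9.8696 * 200000.0 / 71^2
= 9.8696 * 200000.0 / 5041
= 391.5733 MPa

391.5733 MPa


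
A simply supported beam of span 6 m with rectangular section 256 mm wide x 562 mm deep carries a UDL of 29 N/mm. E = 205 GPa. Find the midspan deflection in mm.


I = 256 * 562^3 / 12 = 3786758997.33 mm^4
L = 6000.0 mm, w = 29 N/mm, E = 205000.0 MPa
delta = 5 * w * L^4 / (384 * E * I)
= 5 * 29 * 6000.0^4 / (384 * 205000.0 * 3786758997.33)
= 0.6304 mm

0.6304 mm


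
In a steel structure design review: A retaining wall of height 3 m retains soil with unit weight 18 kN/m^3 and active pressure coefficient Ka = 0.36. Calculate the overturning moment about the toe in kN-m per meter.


Pa = 0.5 * Ka * gamma * H^2
= 0.5 * 0.36 * 18 * 3^2
= 29.16 kN/m
Arm = H / 3 = 3 / 3 = 1.0 m
Mo = Pa * arm = Pa * H / 3 = 29.16 * 3 / 3 = 29.16 kN-m/m

29.16 kN-m/m


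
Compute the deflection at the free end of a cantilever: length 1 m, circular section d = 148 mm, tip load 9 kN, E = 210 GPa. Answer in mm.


I = pi * d^4 / 64 = pi * 148^4 / 64 = 23551401.72 mm^4
L = 1000.0 mm, P = 9000.0 N, E = 210000.0 MPa
delta = P * L^3 / (3 * E * I)
= 9000.0 * 1000.0^3 / (3 * 210000.0 * 23551401.72)
= 0.6066 mm

0.6066 mm


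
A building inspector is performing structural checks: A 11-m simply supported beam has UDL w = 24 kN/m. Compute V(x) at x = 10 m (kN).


R_A = w * L / 2 = 24 * 11 / 2 = 132.0 kN
V(x) = R_A - w * x = 132.0 - 24 * 10
= -108.0 kN

-108.0 kN


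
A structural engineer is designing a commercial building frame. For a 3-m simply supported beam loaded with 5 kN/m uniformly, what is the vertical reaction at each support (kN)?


Total load = w * L = 5 * 3 = 15 kN
By symmetry, each reaction R = total / 2 = 15 / 2 = 7.5 kN

7.5 kN


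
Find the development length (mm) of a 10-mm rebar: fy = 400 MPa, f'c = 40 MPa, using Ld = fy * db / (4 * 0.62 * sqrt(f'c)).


Ld = (fy * db) / (4 * 0.62 * sqrt(f'c))
= (400 * 10) / (4 * 0.62 * sqrt(40))
= 4000 / 15.6849
= 255.02 mm

255.02 mm


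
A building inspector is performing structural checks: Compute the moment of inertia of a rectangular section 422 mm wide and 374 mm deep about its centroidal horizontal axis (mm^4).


I = b * h^3 / 12
= 422 * 374^3 / 12
= 422 * 52313624 / 12
= 1839695777.33 mm^4

1839695777.33 mm^4


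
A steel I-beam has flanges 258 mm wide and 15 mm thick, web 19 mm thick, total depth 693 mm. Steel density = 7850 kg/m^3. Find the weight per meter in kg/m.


A_flanges = 2 * 258 * 15 = 7740 mm^2
A_web = (693 - 2 * 15) * 19 = 12597 mm^2
A_total = 7740 + 12597 = 20337 mm^2 = 0.020337 m^2
Weight = rho * A = 7850 * 0.020337 = 159.6455 kg/m

159.6455 kg/m


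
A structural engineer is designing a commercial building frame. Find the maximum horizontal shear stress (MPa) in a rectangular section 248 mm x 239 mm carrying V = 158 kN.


A = b * h = 248 * 239 = 59272 mm^2
V = 158 kN = 158000.0 N
tau_max = 1.5 * V / A = 1.5 * 158000.0 / 59272
= 3.9985 MPa

3.9985 MPa


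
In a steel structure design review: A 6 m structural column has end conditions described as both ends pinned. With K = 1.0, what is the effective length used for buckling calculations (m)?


L_eff = K * L
= 1.0 * 6
= 6.0 m

6.0 m


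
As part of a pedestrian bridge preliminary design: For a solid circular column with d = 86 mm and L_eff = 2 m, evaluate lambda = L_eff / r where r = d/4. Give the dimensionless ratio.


Radius of gyration r = d / 4 = 86 / 4 = 21.5 mm
L_eff = 2000.0 mm
Slenderness ratio = L / r = 2000.0 / 21.5 = 93.02 (dimensionless)

93.02 (dimensionless)


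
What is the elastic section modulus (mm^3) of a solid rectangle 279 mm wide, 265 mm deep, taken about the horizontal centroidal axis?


S = b * h^2 / 6
= 279 * 265^2 / 6
= 279 * 70225 / 6
= 3265462.5 mm^3

3265462.5 mm^3


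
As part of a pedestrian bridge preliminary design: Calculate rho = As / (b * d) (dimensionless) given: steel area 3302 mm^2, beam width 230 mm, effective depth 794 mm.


rho = As / (b * d)
= 3302 / (230 * 794)
= 3302 / 182620
= 0.018081 (dimensionless)

0.018081 (dimensionless)


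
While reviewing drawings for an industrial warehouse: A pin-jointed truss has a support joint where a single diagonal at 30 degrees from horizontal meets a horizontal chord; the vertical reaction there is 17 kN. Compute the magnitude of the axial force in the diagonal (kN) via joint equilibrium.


At the joint, only the diagonal has a vertical component, so vertical equilibrium gives:
F * sin(30) = 17
F = 17 / sin(30)
= 17 / 0.5
= 34.0 kN

34.0 kN


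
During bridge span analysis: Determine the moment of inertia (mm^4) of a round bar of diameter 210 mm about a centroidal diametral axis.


r = d / 2 = 210 / 2 = 105.0 mm
I = pi * r^4 / 4 = pi * 105.0^4 / 4
= 95465637.63 mm^4

95465637.63 mm^4


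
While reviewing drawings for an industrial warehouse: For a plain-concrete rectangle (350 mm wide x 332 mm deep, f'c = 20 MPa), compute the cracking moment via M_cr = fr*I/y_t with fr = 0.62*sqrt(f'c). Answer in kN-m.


fr = 0.62 * sqrt(20) = 0.62 * 4.4721 = 2.7727 MPa
I = 350 * 332^3 / 12 = 1067335733.33 mm^4
y_t = 166.0 mm
M_cr = fr * I / y_t = 2.7727 * 1067335733.33 / 166.0 N-mm
= 17.8279 kN-m

17.8279 kN-m


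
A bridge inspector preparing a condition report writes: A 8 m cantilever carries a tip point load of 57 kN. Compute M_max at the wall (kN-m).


For a cantilever with a point load at the free end:
M_max = P * L = 57 * 8 = 456 kN-m

456 kN-m


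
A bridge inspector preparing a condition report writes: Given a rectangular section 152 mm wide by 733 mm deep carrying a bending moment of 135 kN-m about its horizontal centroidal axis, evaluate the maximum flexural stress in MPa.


I = b * h^3 / 12 = 152 * 733^3 / 12 = 4988549268.67 mm^4
y = h / 2 = 733 / 2 = 366.5 mm
M = 135 kN-m = 135000000.0 N-mm
sigma = M * y / I = 135000000.0 * 366.5 / 4988549268.67
= 9.92 MPa

9.92 MPa


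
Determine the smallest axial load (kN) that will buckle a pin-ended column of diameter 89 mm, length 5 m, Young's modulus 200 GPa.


I = pi * d^4 / 64 = 3079852.55 mm^4
L = 5000.0 mm
P_cr = pi^2 * E * I / L^2
= 9.8696 * 200000.0 * 3079852.55 / 5000.0^2
= 243175.41 N = 243.1754 kN

243.1754 kN


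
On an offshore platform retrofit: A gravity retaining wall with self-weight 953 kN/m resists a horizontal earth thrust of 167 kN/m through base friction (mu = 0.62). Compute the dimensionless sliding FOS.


Resisting force = mu * W = 0.62 * 953 = 590.86 kN/m
FOS = Resisting / Driving = 590.86 / 167
= 3.5381 (dimensionless)

3.5381 (dimensionless)


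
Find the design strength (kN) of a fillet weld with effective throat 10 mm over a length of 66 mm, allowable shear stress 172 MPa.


Strength = throat * length * allowable stress
= 10 * 66 * 172 N
= 113520 N
= 113.52 kN

113.52 kN


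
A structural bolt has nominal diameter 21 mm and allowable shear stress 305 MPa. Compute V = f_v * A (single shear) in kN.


A = pi * d^2 / 4 = pi * 21^2 / 4 = 346.3606 mm^2
V = f_v * A / 1000 = 305 * 346.3606 / 1000
= 105.64 kN

105.64 kN


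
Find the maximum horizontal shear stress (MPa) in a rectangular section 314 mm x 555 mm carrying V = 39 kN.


A = b * h = 314 * 555 = 174270 mm^2
V = 39 kN = 39000.0 N
tau_max = 1.5 * V / A = 1.5 * 39000.0 / 174270
= 0.3357 MPa

0.3357 MPa


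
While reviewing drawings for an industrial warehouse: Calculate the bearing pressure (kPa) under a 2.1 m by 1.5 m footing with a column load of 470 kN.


A = 2.1 * 1.5 = 3.15 m^2
q = P / A = 470 / 3.15
= 149.2063 kPa

149.2063 kPa


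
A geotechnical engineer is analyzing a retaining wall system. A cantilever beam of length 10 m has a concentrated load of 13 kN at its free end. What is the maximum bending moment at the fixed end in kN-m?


For a cantilever with a point load at the free end:
M_max = P * L = 13 * 10 = 130 kN-m

130 kN-m


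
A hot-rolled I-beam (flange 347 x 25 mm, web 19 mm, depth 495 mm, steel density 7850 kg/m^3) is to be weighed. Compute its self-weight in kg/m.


A_flanges = 2 * 347 * 25 = 17350 mm^2
A_web = (495 - 2 * 25) * 19 = 8455 mm^2
A_total = 17350 + 8455 = 25805 mm^2 = 0.025805 m^2
Weight = rho * A = 7850 * 0.025805 = 202.5693 kg/m

202.5693 kg/m


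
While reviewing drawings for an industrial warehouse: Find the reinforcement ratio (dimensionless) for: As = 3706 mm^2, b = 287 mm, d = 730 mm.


rho = As / (b * d)
= 3706 / (287 * 730)
= 3706 / 209510
= 0.017689 (dimensionless)

0.017689 (dimensionless)


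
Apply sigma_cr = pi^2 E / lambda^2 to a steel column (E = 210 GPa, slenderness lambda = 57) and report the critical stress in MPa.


sigma_cr = pi^2 * E / lambda^2
= 9.8696 * 210000.0 / 57^2
= 9.8696 * 210000.0 / 3249
= 637.9246 MPa

637.9246 MPa


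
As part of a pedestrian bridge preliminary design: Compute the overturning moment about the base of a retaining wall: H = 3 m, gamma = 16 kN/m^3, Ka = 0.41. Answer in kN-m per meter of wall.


Pa = 0.5 * Ka * gamma * H^2
= 0.5 * 0.41 * 16 * 3^2
= 29.52 kN/m
Arm = H / 3 = 3 / 3 = 1.0 m
Mo = Pa * arm = Pa * H / 3 = 29.52 * 3 / 3 = 29.52 kN-m/m

29.52 kN-m/m


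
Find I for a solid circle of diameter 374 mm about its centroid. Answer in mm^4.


r = d / 2 = 374 / 2 = 187.0 mm
I = pi * r^4 / 4 = pi * 187.0^4 / 4
= 960409190.91 mm^4

960409190.91 mm^4


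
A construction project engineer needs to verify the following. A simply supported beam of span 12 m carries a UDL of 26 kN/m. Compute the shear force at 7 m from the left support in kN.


R_A = w * L / 2 = 26 * 12 / 2 = 156.0 kN
V(x) = R_A - w * x = 156.0 - 26 * 7
= -26.0 kN

-26.0 kN


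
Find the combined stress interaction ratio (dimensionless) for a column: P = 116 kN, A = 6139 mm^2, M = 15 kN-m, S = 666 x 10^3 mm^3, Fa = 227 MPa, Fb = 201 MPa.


f_a = P / A = 116000.0 / 6139 = 18.8956 MPa
f_b = M / S = 15000000.0 / 666000.0 = 22.5225 MPa
Ratio = f_a / Fa + f_b / Fb
= 18.8956 / 227 + 22.5225 / 201
= 0.1953 (dimensionless)

0.1953 (dimensionless)


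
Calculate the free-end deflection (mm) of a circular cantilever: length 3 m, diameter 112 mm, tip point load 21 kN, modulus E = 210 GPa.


I = pi * d^4 / 64 = pi * 112^4 / 64 = 7723995.1 mm^4
L = 3000.0 mm, P = 21000.0 N, E = 210000.0 MPa
delta = P * L^3 / (3 * E * I)
= 21000.0 * 3000.0^3 / (3 * 210000.0 * 7723995.1)
= 116.52 mm

116.52 mm


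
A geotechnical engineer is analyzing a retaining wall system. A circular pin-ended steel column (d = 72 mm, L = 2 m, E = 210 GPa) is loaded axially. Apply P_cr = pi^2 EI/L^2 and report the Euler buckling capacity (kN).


I = pi * d^4 / 64 = 1319167.32 mm^4
L = 2000.0 mm
P_cr = pi^2 * E * I / L^2
= 9.8696 * 210000.0 * 1319167.32 / 2000.0^2
= 683532.13 N = 683.5321 kN

683.5321 kN


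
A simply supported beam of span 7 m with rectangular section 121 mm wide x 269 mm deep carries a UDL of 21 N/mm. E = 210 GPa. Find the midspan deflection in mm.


I = 121 * 269^3 / 12 = 196273182.42 mm^4
L = 7000.0 mm, w = 21 N/mm, E = 210000.0 MPa
delta = 5 * w * L^4 / (384 * E * I)
= 5 * 21 * 7000.0^4 / (384 * 210000.0 * 196273182.42)
= 15.9283 mm

15.9283 mm


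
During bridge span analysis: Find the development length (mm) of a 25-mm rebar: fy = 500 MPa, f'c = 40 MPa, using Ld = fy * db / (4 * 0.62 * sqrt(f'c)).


Ld = (fy * db) / (4 * 0.62 * sqrt(f'c))
= (500 * 25) / (4 * 0.62 * sqrt(40))
= 12500 / 15.6849
= 796.94 mm

796.94 mm


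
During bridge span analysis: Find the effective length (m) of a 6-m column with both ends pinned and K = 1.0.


L_eff = K * L
= 1.0 * 6
= 6.0 m

6.0 m


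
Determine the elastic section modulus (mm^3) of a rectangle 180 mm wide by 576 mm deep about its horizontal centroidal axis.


S = b * h^2 / 6
= 180 * 576^2 / 6
= 180 * 331776 / 6
= 9953280.0 mm^3

9953280.0 mm^3


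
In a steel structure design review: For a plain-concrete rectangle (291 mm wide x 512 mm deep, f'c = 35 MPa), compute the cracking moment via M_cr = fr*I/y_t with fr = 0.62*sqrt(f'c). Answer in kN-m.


fr = 0.62 * sqrt(35) = 0.62 * 5.9161 = 3.668 MPa
I = 291 * 512^3 / 12 = 3254779904.0 mm^4
y_t = 256.0 mm
M_cr = fr * I / y_t = 3.668 * 3254779904.0 / 256.0 N-mm
= 46.6345 kN-m

46.6345 kN-m


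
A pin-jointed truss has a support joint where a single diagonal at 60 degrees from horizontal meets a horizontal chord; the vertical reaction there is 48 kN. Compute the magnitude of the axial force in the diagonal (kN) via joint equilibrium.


At the joint, only the diagonal has a vertical component, so vertical equilibrium gives:
F * sin(60) = 48
F = 48 / sin(60)
= 48 / 0.866025
= 55.43 kN

55.43 kN


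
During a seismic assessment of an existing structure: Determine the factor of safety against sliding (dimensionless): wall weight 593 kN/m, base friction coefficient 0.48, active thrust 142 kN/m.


Resisting force = mu * W = 0.48 * 593 = 284.64 kN/m
FOS = Resisting / Driving = 284.64 / 142
= 2.0045 (dimensionless)

2.0045 (dimensionless)


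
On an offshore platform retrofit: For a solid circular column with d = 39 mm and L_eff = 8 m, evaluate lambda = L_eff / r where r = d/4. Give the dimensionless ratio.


Radius of gyration r = d / 4 = 39 / 4 = 9.75 mm
L_eff = 8000.0 mm
Slenderness ratio = L / r = 8000.0 / 9.75 = 820.51 (dimensionless)

820.51 (dimensionless)


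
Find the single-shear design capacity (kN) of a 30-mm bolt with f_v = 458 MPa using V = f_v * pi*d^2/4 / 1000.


A = pi * d^2 / 4 = pi * 30^2 / 4 = 706.8583 mm^2
V = f_v * A / 1000 = 458 * 706.8583 / 1000
= 323.7411 kN

323.7411 kN


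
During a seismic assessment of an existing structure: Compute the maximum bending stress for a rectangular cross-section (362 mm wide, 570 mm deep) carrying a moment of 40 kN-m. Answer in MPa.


I = b * h^3 / 12 = 362 * 570^3 / 12 = 5586655500.0 mm^4
y = h / 2 = 570 / 2 = 285.0 mm
M = 40 kN-m = 40000000.0 N-mm
sigma = M * y / I = 40000000.0 * 285.0 / 5586655500.0
= 2.04 MPa

2.04 MPa


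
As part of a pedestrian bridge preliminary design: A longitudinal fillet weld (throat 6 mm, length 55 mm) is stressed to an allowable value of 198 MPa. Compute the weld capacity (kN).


Strength = throat * length * allowable stress
= 6 * 55 * 198 N
= 65340 N
= 65.34 kN

65.34 kN


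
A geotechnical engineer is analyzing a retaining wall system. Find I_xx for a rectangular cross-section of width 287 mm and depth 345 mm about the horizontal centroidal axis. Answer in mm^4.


I = b * h^3 / 12
= 287 * 345^3 / 12
= 287 * 41063625 / 12
= 982105031.25 mm^4

982105031.25 mm^4


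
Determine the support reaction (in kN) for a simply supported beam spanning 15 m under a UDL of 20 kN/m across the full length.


Total load = w * L = 20 * 15 = 300 kN
By symmetry, each reaction R = total / 2 = 300 / 2 = 150.0 kN

150.0 kN


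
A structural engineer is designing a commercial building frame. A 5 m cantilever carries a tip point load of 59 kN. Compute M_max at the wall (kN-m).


For a cantilever with a point load at the free end:
M_max = P * L = 59 * 5 = 295 kN-m

295 kN-m


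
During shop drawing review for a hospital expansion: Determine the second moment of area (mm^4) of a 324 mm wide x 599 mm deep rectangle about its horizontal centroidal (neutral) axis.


I = b * h^3 / 12
= 324 * 599^3 / 12
= 324 * 214921799 / 12
= 5802888573.0 mm^4

5802888573.0 mm^4


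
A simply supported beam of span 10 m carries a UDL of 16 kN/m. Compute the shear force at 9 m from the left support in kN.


R_A = w * L / 2 = 16 * 10 / 2 = 80.0 kN
V(x) = R_A - w * x = 80.0 - 16 * 9
= -64.0 kN

-64.0 kN


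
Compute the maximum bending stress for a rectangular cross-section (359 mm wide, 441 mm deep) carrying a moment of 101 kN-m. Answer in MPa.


I = b * h^3 / 12 = 359 * 441^3 / 12 = 2565836453.25 mm^4
y = h / 2 = 441 / 2 = 220.5 mm
M = 101 kN-m = 101000000.0 N-mm
sigma = M * y / I = 101000000.0 * 220.5 / 2565836453.25
= 8.68 MPa

8.68 MPa


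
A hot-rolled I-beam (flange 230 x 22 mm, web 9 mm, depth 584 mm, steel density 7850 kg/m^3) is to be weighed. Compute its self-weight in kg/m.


A_flanges = 2 * 230 * 22 = 10120 mm^2
A_web = (584 - 2 * 22) * 9 = 4860 mm^2
A_total = 10120 + 4860 = 14980 mm^2 = 0.014980 m^2
Weight = rho * A = 7850 * 0.014980 = 117.593 kg/m

117.593 kg/m


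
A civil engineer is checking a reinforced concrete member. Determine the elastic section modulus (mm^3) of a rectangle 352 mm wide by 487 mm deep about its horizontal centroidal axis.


S = b * h^2 / 6
= 352 * 487^2 / 6
= 352 * 237169 / 6
= 13913914.67 mm^3

13913914.67 mm^3


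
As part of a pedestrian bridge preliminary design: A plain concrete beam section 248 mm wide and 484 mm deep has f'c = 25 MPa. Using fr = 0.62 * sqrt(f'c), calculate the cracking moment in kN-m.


fr = 0.62 * sqrt(25) = 0.62 * 5.0 = 3.1 MPa
I = 248 * 484^3 / 12 = 2343184682.67 mm^4
y_t = 242.0 mm
M_cr = fr * I / y_t = 3.1 * 2343184682.67 / 242.0 N-mm
= 30.016 kN-m

30.016 kN-m


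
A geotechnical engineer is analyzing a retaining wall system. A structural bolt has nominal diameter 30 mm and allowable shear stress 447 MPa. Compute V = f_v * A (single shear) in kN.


A = pi * d^2 / 4 = pi * 30^2 / 4 = 706.8583 mm^2
V = f_v * A / 1000 = 447 * 706.8583 / 1000
= 315.9657 kN

315.9657 kN


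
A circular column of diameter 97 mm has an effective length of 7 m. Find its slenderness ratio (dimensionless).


Radius of gyration r = d / 4 = 97 / 4 = 24.25 mm
L_eff = 7000.0 mm
Slenderness ratio = L / r = 7000.0 / 24.25 = 288.66 (dimensionless)

288.66 (dimensionless)


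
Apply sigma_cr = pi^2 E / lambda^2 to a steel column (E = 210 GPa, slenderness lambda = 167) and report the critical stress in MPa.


sigma_cr = pi^2 * E / lambda^2
= 9.8696 * 210000.0 / 167^2
= 9.8696 * 210000.0 / 27889
= 74.3166 MPa

74.3166 MPa


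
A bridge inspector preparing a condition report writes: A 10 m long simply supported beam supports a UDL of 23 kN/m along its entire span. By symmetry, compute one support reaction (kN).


Total load = w * L = 23 * 10 = 230 kN
By symmetry, each reaction R = total / 2 = 230 / 2 = 115.0 kN

115.0 kN


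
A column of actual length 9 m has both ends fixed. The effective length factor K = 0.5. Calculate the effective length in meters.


L_eff = K * L
= 0.5 * 9
= 4.5 m

4.5 m


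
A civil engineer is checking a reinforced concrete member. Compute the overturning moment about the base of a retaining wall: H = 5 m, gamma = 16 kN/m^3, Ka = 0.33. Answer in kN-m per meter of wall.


Pa = 0.5 * Ka * gamma * H^2
= 0.5 * 0.33 * 16 * 5^2
= 66.0 kN/m
Arm = H / 3 = 5 / 3 = 1.6667 m
Mo = Pa * arm = Pa * H / 3 = 66.0 * 5 / 3 = 110.0 kN-m/m

110.0 kN-m/m


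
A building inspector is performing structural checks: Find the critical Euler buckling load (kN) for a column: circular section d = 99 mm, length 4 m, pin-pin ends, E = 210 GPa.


I = pi * d^4 / 64 = 4715314.64 mm^4
L = 4000.0 mm
P_cr = pi^2 * E * I / L^2
= 9.8696 * 210000.0 * 4715314.64 / 4000.0^2
= 610815.06 N = 610.8151 kN

610.8151 kN


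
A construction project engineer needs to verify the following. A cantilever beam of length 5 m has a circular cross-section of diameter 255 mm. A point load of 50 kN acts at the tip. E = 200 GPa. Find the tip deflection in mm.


I = pi * d^4 / 64 = pi * 255^4 / 64 = 207553767.2 mm^4
L = 5000.0 mm, P = 50000.0 N, E = 200000.0 MPa
delta = P * L^3 / (3 * E * I)
= 50000.0 * 5000.0^3 / (3 * 200000.0 * 207553767.2)
= 50.1878 mm

50.1878 mm


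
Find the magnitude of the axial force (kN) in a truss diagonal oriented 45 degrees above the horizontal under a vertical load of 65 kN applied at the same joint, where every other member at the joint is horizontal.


At the joint, only the diagonal has a vertical component, so vertical equilibrium gives:
F * sin(45) = 65
F = 65 / sin(45)
= 65 / 0.707107
= 91.92 kN

91.92 kN


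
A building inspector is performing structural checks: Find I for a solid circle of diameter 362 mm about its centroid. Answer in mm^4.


r = d / 2 = 362 / 2 = 181.0 mm
I = pi * r^4 / 4 = pi * 181.0^4 / 4
= 842954592.04 mm^4

842954592.04 mm^4


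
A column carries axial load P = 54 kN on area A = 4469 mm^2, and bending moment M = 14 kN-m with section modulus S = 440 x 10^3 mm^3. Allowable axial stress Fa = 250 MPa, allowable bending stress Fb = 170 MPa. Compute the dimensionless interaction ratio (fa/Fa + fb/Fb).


f_a = P / A = 54000.0 / 4469 = 12.0832 MPa
f_b = M / S = 14000000.0 / 440000.0 = 31.8182 MPa
Ratio = f_a / Fa + f_b / Fb
= 12.0832 / 250 + 31.8182 / 170
= 0.2355 (dimensionless)

0.2355 (dimensionless)


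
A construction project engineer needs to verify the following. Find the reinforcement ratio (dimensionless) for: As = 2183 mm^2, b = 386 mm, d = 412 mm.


rho = As / (b * d)
= 2183 / (386 * 412)
= 2183 / 159032
= 0.013727 (dimensionless)

0.013727 (dimensionless)


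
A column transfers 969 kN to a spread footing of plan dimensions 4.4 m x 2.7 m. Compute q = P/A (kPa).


A = 4.4 * 2.7 = 11.88 m^2
q = P / A = 969 / 11.88
= 81.5657 kPa

81.5657 kPa


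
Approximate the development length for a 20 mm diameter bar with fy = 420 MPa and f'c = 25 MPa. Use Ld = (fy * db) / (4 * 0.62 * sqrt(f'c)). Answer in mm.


Ld = (fy * db) / (4 * 0.62 * sqrt(f'c))
= (420 * 20) / (4 * 0.62 * sqrt(25))
= 8400 / 12.4
= 677.42 mm

677.42 mm


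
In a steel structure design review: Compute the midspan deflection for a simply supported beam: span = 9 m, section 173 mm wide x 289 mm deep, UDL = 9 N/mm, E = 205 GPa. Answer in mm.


I = 173 * 289^3 / 12 = 347983286.42 mm^4
L = 9000.0 mm, w = 9 N/mm, E = 205000.0 MPa
delta = 5 * w * L^4 / (384 * E * I)
= 5 * 9 * 9000.0^4 / (384 * 205000.0 * 347983286.42)
= 10.778 mm

10.778 mm


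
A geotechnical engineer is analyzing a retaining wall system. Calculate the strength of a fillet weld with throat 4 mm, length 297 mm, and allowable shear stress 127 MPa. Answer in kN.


Strength = throat * length * allowable stress
= 4 * 297 * 127 N
= 150876 N
= 150.88 kN

150.88 kN


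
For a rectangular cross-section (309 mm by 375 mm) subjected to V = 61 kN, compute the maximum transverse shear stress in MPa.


A = b * h = 309 * 375 = 115875 mm^2
V = 61 kN = 61000.0 N
tau_max = 1.5 * V / A = 1.5 * 61000.0 / 115875
= 0.7896 MPa

0.7896 MPa


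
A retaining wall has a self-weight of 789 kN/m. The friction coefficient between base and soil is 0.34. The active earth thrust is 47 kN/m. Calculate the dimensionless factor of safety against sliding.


Resisting force = mu * W = 0.34 * 789 = 268.26 kN/m
FOS = Resisting / Driving = 268.26 / 47
= 5.7077 (dimensionless)

5.7077 (dimensionless)


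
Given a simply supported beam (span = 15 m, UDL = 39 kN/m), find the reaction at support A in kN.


Total load = w * L = 39 * 15 = 585 kN
By symmetry, each reaction R = total / 2 = 585 / 2 = 292.5 kN

292.5 kN


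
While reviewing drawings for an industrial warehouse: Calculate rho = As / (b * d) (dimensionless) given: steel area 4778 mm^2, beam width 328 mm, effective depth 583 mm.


rho = As / (b * d)
= 4778 / (328 * 583)
= 4778 / 191224
= 0.024986 (dimensionless)

0.024986 (dimensionless)


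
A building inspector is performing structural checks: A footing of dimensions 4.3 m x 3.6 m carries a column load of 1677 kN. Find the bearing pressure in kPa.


A = 4.3 * 3.6 = 15.48 m^2
q = P / A = 1677 / 15.48
= 108.3333 kPa

108.3333 kPa


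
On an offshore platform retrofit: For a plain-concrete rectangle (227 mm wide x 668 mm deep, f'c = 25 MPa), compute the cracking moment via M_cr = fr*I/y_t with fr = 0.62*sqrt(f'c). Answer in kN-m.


fr = 0.62 * sqrt(25) = 0.62 * 5.0 = 3.1 MPa
I = 227 * 668^3 / 12 = 5638635205.33 mm^4
y_t = 334.0 mm
M_cr = fr * I / y_t = 3.1 * 5638635205.33 / 334.0 N-mm
= 52.3346 kN-m

52.3346 kN-m


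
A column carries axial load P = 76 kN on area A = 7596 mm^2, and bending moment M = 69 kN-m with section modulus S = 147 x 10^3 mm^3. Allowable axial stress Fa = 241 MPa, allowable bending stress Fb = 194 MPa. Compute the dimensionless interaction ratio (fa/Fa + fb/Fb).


f_a = P / A = 76000.0 / 7596 = 10.0053 MPa
f_b = M / S = 69000000.0 / 147000.0 = 469.3878 MPa
Ratio = f_a / Fa + f_b / Fb
= 10.0053 / 241 + 469.3878 / 194
= 2.461 (dimensionless)

2.461 (dimensionless)


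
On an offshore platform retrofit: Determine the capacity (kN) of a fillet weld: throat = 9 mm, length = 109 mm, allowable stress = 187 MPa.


Strength = throat * length * allowable stress
= 9 * 109 * 187 N
= 183447 N
= 183.45 kN

183.45 kN


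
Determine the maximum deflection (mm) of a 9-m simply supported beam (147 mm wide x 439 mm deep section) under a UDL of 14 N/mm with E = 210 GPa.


I = 147 * 439^3 / 12 = 1036405357.75 mm^4
L = 9000.0 mm, w = 14 N/mm, E = 210000.0 MPa
delta = 5 * w * L^4 / (384 * E * I)
= 5 * 14 * 9000.0^4 / (384 * 210000.0 * 1036405357.75)
= 5.4953 mm

5.4953 mm


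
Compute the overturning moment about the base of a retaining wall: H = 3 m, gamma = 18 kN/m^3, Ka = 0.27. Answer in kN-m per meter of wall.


Pa = 0.5 * Ka * gamma * H^2
= 0.5 * 0.27 * 18 * 3^2
= 21.87 kN/m
Arm = H / 3 = 3 / 3 = 1.0 m
Mo = Pa * arm = Pa * H / 3 = 21.87 * 3 / 3 = 21.87 kN-m/m

21.87 kN-m/m


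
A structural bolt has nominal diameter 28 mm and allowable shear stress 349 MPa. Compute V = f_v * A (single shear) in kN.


A = pi * d^2 / 4 = pi * 28^2 / 4 = 615.7522 mm^2
V = f_v * A / 1000 = 349 * 615.7522 / 1000
= 214.8975 kN

214.8975 kN


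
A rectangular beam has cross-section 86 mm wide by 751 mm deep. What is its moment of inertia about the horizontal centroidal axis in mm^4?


I = b * h^3 / 12
= 86 * 751^3 / 12
= 86 * 423564751 / 12
= 3035547382.17 mm^4

3035547382.17 mm^4


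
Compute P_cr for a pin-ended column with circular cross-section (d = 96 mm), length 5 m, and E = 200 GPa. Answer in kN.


I = pi * d^4 / 64 = 4169220.18 mm^4
L = 5000.0 mm
P_cr = pi^2 * E * I / L^2
= 9.8696 * 200000.0 * 4169220.18 / 5000.0^2
= 329188.43 N = 329.1884 kN

329.1884 kN


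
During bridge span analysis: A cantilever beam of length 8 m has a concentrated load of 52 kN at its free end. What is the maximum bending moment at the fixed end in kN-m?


For a cantilever with a point load at the free end:
M_max = P * L = 52 * 8 = 416 kN-m

416 kN-m


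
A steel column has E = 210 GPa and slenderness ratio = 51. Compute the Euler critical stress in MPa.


sigma_cr = pi^2 * E / lambda^2
= 9.8696 * 210000.0 / 51^2
= 9.8696 * 210000.0 / 2601
= 796.8539 MPa

796.8539 MPa


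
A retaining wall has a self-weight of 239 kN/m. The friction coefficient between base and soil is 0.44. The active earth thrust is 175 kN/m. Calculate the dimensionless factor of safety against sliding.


Resisting force = mu * W = 0.44 * 239 = 105.16 kN/m
FOS = Resisting / Driving = 105.16 / 175
= 0.6009 (dimensionless)

0.6009 (dimensionless)


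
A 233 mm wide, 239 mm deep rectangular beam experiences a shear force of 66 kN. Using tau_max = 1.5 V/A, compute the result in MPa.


A = b * h = 233 * 239 = 55687 mm^2
V = 66 kN = 66000.0 N
tau_max = 1.5 * V / A = 1.5 * 66000.0 / 55687
= 1.7778 MPa

1.7778 MPa


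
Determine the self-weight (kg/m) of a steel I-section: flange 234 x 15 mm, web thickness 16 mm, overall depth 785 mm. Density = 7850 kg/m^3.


A_flanges = 2 * 234 * 15 = 7020 mm^2
A_web = (785 - 2 * 15) * 16 = 12080 mm^2
A_total = 7020 + 12080 = 19100 mm^2 = 0.019100 m^2
Weight = rho * A = 7850 * 0.019100 = 149.935 kg/m

149.935 kg/m


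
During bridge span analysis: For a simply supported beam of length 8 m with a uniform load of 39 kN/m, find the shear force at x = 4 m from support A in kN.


R_A = w * L / 2 = 39 * 8 / 2 = 156.0 kN
V(x) = R_A - w * x = 156.0 - 39 * 4
= 0.0 kN

0.0 kN


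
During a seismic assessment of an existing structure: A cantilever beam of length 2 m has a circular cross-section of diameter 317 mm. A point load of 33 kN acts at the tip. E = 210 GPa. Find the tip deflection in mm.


I = pi * d^4 / 64 = pi * 317^4 / 64 = 495686336.22 mm^4
L = 2000.0 mm, P = 33000.0 N, E = 210000.0 MPa
delta = P * L^3 / (3 * E * I)
= 33000.0 * 2000.0^3 / (3 * 210000.0 * 495686336.22)
= 0.8454 mm

0.8454 mm


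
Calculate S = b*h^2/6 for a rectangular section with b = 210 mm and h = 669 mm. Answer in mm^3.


S = b * h^2 / 6
= 210 * 669^2 / 6
= 210 * 447561 / 6
= 15664635.0 mm^3

15664635.0 mm^3


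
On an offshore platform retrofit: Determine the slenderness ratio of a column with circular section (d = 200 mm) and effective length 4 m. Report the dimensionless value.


Radius of gyration r = d / 4 = 200 / 4 = 50.0 mm
L_eff = 4000.0 mm
Slenderness ratio = L / r = 4000.0 / 50.0 = 80.0 (dimensionless)

80.0 (dimensionless)


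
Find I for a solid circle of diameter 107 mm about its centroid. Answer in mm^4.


r = d / 2 = 107 / 2 = 53.5 mm
I = pi * r^4 / 4 = pi * 53.5^4 / 4
= 6434354.87 mm^4

6434354.87 mm^4


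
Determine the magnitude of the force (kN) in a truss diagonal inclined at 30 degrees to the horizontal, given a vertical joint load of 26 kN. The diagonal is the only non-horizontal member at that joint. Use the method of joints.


At the joint, only the diagonal has a vertical component, so vertical equilibrium gives:
F * sin(30) = 26
F = 26 / sin(30)
= 26 / 0.5
= 52.0 kN

52.0 kN


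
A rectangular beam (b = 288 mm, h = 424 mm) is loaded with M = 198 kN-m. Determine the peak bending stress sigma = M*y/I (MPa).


I = b * h^3 / 12 = 288 * 424^3 / 12 = 1829400576.0 mm^4
y = h / 2 = 424 / 2 = 212.0 mm
M = 198 kN-m = 198000000.0 N-mm
sigma = M * y / I = 198000000.0 * 212.0 / 1829400576.0
= 22.95 MPa

22.95 MPa


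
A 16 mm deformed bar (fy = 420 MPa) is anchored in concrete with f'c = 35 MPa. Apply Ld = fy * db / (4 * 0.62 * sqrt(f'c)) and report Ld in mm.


Ld = (fy * db) / (4 * 0.62 * sqrt(f'c))
= (420 * 16) / (4 * 0.62 * sqrt(35))
= 6720 / 14.6719
= 458.02 mm

458.02 mm


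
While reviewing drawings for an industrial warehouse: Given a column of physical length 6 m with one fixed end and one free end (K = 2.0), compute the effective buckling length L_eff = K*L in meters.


L_eff = K * L
= 2.0 * 6
= 12.0 m

12.0 m


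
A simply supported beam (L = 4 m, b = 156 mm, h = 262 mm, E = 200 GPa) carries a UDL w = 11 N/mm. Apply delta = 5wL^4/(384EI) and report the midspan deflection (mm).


I = 156 * 262^3 / 12 = 233801464.0 mm^4
L = 4000.0 mm, w = 11 N/mm, E = 200000.0 MPa
delta = 5 * w * L^4 / (384 * E * I)
= 5 * 11 * 4000.0^4 / (384 * 200000.0 * 233801464.0)
= 0.7841 mm

0.7841 mm


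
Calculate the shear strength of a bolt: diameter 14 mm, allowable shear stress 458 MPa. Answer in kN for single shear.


A = pi * d^2 / 4 = pi * 14^2 / 4 = 153.938 mm^2
V = f_v * A / 1000 = 458 * 153.938 / 1000
= 70.5036 kN

70.5036 kN


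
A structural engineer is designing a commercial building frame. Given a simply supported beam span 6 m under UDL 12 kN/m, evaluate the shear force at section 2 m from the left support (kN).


R_A = w * L / 2 = 12 * 6 / 2 = 36.0 kN
V(x) = R_A - w * x = 36.0 - 12 * 2
= 12.0 kN

12.0 kN


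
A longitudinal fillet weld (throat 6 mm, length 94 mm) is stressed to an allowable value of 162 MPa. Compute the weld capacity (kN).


Strength = throat * length * allowable stress
= 6 * 94 * 162 N
= 91368 N
= 91.37 kN

91.37 kN


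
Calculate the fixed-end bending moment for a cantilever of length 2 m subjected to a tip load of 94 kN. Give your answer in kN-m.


For a cantilever with a point load at the free end:
M_max = P * L = 94 * 2 = 188 kN-m

188 kN-m
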